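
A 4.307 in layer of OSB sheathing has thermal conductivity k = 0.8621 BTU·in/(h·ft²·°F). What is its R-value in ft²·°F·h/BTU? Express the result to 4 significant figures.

4.996 ft²·°F·h/BTU

R = L/k = 4.307/0.8621 = 4.9959 ft²·°F·h/BTU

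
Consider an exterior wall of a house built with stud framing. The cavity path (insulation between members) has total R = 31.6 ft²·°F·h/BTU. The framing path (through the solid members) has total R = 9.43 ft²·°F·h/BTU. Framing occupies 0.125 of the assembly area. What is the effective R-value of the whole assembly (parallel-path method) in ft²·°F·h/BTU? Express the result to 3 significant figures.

U_eff = 0.875/31.6 + 0.125/9.43 = 0.02769 + 0.01326 = 0.04095
R_eff = 1/U_eff = 24.42 ft²·°F·h/BTU

24.4 ft²·°F·h/BTU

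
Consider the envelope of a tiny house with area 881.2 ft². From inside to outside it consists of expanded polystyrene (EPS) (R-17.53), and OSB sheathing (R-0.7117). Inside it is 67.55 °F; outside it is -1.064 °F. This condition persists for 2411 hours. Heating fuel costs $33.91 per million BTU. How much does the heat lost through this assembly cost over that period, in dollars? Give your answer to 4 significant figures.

R_total = 17.53 + 0.7117 = 18.242 ft²·°F·h/BTU
Q = 881.2 × (67.55 − (-1.064)) / 18.242 = 3314.5 BTU/h
E = 3314.5 × 2411 = 7991300 BTU
Cost = 7991300/10⁶ × 33.91 = $270.99

271.0 dollars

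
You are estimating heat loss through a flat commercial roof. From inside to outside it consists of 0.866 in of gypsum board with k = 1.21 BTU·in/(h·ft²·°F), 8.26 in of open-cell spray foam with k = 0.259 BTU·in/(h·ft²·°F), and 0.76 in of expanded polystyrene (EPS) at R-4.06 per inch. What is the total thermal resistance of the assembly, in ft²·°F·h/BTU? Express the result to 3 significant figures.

0.866/1.21 = 0.7157
8.26/0.259 = 31.89
0.76 × 4.06 = 3.086
R_total = 0.7157 + 31.89 + 3.086 = 35.69 ft²·°F·h/BTU

35.7 ft²·°F·h/BTU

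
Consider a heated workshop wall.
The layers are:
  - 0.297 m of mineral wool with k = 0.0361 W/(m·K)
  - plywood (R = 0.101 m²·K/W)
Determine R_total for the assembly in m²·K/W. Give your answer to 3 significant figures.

8.33 m²·K/W

0.297/0.0361 = 8.227
R_total = 8.227 + 0.101 = 8.328 m²·K/W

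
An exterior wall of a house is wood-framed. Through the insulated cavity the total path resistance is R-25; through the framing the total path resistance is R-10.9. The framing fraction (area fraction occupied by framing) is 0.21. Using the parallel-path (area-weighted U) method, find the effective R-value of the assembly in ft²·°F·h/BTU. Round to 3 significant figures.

19.7 ft²·°F·h/BTU

U_eff = 0.79/25 + 0.21/10.9 = 0.0316 + 0.01927 = 0.05087
R_eff = 1/U_eff = 19.66 ft²·°F·h/BTU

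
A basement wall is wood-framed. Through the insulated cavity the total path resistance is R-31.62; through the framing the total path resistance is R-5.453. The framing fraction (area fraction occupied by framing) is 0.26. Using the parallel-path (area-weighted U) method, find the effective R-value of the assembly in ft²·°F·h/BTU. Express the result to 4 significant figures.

14.07 ft²·°F·h/BTU

U_eff = 0.74/31.62 + 0.26/5.453 = 0.023403 + 0.04768 = 0.071083
R_eff = 1/U_eff = 14.068 ft²·°F·h/BTU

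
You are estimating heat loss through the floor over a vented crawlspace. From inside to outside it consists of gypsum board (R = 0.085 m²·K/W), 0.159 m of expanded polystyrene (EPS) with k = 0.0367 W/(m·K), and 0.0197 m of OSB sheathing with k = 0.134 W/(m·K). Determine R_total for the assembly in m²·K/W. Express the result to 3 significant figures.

0.159/0.0367 = 4.332
0.0197/0.134 = 0.147
R_total = 0.085 + 4.332 + 0.147 = 4.564 m²·K/W

4.56 m²·K/W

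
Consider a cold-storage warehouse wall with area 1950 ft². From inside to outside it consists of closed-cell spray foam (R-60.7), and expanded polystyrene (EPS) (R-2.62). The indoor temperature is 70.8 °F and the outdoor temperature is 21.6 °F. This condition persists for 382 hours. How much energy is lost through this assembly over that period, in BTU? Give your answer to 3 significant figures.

579000 BTU

R_total = 60.7 + 2.62 = 63.32 ft²·°F·h/BTU
Q = 1950 × (70.8 − 21.6) / 63.32 = 1515 BTU/h
E = 1515 × 382 = 578800 BTU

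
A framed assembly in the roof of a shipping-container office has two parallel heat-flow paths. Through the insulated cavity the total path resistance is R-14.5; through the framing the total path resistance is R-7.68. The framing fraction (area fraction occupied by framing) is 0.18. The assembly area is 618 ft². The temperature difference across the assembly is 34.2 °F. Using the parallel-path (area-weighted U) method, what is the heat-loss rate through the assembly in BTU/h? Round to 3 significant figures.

U_eff = 0.82/14.5 + 0.18/7.68 = 0.05655 + 0.02344 = 0.07999
R_eff = 1/U_eff = 12.5 ft²·°F·h/BTU
Q = 618 × 34.2 / 12.5 = 1691 BTU/h

1690 BTU/h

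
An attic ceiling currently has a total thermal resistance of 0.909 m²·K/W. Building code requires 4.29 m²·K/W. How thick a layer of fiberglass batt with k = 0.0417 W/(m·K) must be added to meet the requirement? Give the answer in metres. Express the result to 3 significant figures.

ΔR = 4.29 − 0.909 = 3.381 m²·K/W
L = ΔR × k = 3.381 × 0.0417 = 0.141 m

0.141 m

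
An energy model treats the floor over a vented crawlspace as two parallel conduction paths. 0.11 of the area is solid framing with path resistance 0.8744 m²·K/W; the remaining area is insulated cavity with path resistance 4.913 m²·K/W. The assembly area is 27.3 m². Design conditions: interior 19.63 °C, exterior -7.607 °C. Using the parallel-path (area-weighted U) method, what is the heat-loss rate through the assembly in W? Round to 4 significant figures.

228.2 W

U_eff = 0.89/4.913 + 0.11/0.8744 = 0.18115 + 0.1258 = 0.30695
R_eff = 1/U_eff = 3.2578 m²·K/W
Q = 27.3 × (19.63 − (-7.607)) / 3.2578 = 228.24 W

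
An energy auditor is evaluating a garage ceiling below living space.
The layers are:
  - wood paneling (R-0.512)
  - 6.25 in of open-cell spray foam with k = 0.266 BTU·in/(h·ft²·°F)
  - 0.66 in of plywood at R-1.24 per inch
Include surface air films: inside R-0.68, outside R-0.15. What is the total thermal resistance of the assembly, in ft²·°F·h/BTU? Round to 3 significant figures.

25.7 ft²·°F·h/BTU

6.25/0.266 = 23.5
0.66 × 1.24 = 0.8184
R_total = 0.68 + 0.512 + 23.5 + 0.8184 + 0.15 = 25.66 ft²·°F·h/BTU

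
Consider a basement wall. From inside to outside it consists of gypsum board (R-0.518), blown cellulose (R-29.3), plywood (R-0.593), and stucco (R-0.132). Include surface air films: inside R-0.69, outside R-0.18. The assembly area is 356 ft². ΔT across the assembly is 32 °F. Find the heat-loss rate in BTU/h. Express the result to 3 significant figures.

363 BTU/h

R_total = 0.69 + 0.518 + 29.3 + 0.593 + 0.132 + 0.18 = 31.41 ft²·°F·h/BTU
Q = A·ΔT/R = 356 × 32 / 31.41 = 362.7 BTU/h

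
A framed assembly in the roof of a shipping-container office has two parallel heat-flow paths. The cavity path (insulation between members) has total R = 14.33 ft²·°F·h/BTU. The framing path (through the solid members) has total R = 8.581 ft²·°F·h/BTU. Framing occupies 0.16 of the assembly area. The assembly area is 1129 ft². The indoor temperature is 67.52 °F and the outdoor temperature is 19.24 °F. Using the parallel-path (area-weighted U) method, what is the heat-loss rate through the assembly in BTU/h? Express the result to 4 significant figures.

4212 BTU/h

U_eff = 0.84/14.33 + 0.16/8.581 = 0.058618 + 0.018646 = 0.077264
R_eff = 1/U_eff = 12.943 ft²·°F·h/BTU
Q = 1129 × (67.52 − 19.24) / 12.943 = 4211.5 BTU/h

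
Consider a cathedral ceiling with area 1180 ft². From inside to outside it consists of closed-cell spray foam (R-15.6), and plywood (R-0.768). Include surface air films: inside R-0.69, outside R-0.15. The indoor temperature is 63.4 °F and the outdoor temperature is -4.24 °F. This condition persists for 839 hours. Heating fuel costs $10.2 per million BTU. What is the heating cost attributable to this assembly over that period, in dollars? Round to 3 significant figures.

R_total = 0.69 + 15.6 + 0.768 + 0.15 = 17.21 ft²·°F·h/BTU
Q = 1180 × (63.4 − (-4.24)) / 17.21 = 4638 BTU/h
E = 4638 × 839 = 3892000 BTU
Cost = 3892000/10⁶ × 10.2 = $39.69

39.7 dollars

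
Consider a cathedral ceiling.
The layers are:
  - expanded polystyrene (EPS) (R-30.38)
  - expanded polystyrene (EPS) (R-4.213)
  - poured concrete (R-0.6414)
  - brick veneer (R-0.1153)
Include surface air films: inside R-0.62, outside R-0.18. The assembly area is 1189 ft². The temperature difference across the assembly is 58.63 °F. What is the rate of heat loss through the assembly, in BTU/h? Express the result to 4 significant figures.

1928 BTU/h

R_total = 0.62 + 30.38 + 4.213 + 0.6414 + 0.1153 + 0.18 = 36.15 ft²·°F·h/BTU
Q = A·ΔT/R = 1189 × 58.63 / 36.15 = 1928.4 BTU/h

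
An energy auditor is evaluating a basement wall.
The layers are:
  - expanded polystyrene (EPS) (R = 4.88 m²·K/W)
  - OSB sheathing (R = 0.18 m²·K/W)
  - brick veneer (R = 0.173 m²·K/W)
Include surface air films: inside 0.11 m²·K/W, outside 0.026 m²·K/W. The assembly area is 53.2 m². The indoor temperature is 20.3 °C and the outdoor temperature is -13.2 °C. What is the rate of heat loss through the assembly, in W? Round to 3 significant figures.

R_total = 0.11 + 4.88 + 0.18 + 0.173 + 0.026 = 5.369 m²·K/W
Q = A·ΔT/R = 53.2 × (20.3 − (-13.2)) / 5.369 = 331.9 W

332 W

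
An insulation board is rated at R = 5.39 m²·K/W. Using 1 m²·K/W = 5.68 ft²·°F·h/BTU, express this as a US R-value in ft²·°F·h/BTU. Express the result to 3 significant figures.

30.6 ft²·°F·h/BTU

R_US = 5.39 × 5.68 = 30.62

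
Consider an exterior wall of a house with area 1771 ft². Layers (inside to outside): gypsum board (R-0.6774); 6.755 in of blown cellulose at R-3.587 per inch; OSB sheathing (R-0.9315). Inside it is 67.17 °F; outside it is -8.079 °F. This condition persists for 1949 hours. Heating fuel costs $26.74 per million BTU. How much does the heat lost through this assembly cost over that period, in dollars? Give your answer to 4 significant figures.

268.8 dollars

6.755 × 3.587 = 24.23
R_total = 0.6774 + 24.23 + 0.9315 = 25.839 ft²·°F·h/BTU
Q = 1771 × (67.17 − (-8.079)) / 25.839 = 5157.5 BTU/h
E = 5157.5 × 1949 = 10052000 BTU
Cost = 10052000/10⁶ × 26.74 = $268.79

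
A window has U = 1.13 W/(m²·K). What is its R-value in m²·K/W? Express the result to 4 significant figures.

0.8850 m²·K/W

R = 1/U = 1/1.13 = 0.88496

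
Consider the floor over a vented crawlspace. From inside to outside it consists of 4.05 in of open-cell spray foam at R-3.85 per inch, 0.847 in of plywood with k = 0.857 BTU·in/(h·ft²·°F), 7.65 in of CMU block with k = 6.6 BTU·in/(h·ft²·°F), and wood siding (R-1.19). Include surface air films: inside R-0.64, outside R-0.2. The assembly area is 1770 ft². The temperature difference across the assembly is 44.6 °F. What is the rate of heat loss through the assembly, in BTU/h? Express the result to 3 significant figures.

4.05 × 3.85 = 15.59
0.847/0.857 = 0.9883
7.65/6.6 = 1.159
R_total = 0.64 + 15.59 + 0.9883 + 1.159 + 1.19 + 0.2 = 19.77 ft²·°F·h/BTU
Q = A·ΔT/R = 1770 × 44.6 / 19.77 = 3993 BTU/h

3990 BTU/h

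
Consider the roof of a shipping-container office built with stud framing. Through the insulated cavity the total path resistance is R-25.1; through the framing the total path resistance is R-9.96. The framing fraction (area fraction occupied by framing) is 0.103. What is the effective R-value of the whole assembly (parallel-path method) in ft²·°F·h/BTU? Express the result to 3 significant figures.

U_eff = 0.897/25.1 + 0.103/9.96 = 0.03574 + 0.01034 = 0.04608
R_eff = 1/U_eff = 21.7 ft²·°F·h/BTU

21.7 ft²·°F·h/BTU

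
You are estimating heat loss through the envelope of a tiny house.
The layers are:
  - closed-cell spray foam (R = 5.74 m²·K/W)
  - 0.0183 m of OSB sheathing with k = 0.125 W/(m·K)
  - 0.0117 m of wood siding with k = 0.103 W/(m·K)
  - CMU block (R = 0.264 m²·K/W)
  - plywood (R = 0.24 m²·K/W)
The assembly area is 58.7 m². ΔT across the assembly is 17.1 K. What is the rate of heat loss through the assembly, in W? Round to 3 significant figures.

154 W

0.0183/0.125 = 0.1464
0.0117/0.103 = 0.1136
R_total = 5.74 + 0.1464 + 0.1136 + 0.264 + 0.24 = 6.504 m²·K/W
Q = A·ΔT/R = 58.7 × 17.1 / 6.504 = 154.3 W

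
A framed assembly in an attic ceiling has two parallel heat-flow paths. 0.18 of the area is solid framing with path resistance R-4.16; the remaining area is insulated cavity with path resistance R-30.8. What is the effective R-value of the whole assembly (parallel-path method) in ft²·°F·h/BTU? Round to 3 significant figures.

14.3 ft²·°F·h/BTU

U_eff = 0.82/30.8 + 0.18/4.16 = 0.02662 + 0.04327 = 0.06989
R_eff = 1/U_eff = 14.31 ft²·°F·h/BTU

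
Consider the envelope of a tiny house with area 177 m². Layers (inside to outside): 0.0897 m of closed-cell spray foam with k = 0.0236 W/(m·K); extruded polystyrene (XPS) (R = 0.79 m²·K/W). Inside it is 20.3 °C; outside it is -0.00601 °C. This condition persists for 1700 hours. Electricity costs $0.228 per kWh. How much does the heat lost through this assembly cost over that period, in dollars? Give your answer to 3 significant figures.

0.0897/0.0236 = 3.801
R_total = 3.801 + 0.79 = 4.591 m²·K/W
Q = 177 × (20.3 − (-0.00601)) / 4.591 = 782.9 W
E = 782.9 W × 1700 h / 1000 = 1331 kWh
Cost = 1331 × 0.228 = $303.5

303 dollars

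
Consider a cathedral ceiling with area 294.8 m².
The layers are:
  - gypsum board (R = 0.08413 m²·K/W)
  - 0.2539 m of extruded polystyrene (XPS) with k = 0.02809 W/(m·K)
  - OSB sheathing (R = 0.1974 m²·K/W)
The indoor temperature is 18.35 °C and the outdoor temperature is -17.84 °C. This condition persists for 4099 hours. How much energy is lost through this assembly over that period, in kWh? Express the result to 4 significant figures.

4692 kWh

0.2539/0.02809 = 9.0388
R_total = 0.08413 + 9.0388 + 0.1974 = 9.3203 m²·K/W
Q = 294.8 × (18.35 − (-17.84)) / 9.3203 = 1144.7 W
E = 1144.7 W × 4099 h / 1000 = 4692 kWh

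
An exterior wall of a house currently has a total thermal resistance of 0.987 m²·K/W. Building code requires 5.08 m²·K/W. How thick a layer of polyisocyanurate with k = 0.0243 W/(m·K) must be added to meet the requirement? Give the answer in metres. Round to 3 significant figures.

0.0995 m

ΔR = 5.08 − 0.987 = 4.093 m²·K/W
L = ΔR × k = 4.093 × 0.0243 = 0.09946 m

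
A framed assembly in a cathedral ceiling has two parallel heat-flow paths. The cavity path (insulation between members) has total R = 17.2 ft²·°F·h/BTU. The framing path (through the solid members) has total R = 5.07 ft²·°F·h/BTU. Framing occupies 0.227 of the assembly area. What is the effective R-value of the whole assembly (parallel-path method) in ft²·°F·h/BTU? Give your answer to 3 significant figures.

U_eff = 0.773/17.2 + 0.227/5.07 = 0.04494 + 0.04477 = 0.08972
R_eff = 1/U_eff = 11.15 ft²·°F·h/BTU

11.1 ft²·°F·h/BTU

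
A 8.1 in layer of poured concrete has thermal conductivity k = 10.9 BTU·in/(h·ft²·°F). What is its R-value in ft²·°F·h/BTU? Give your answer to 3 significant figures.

0.743 ft²·°F·h/BTU

R = L/k = 8.1/10.9 = 0.7431 ft²·°F·h/BTU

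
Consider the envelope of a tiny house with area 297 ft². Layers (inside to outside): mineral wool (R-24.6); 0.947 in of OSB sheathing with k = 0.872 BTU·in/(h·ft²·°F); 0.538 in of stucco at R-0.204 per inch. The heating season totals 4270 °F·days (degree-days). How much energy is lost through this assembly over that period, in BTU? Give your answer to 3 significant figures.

1180000 BTU

0.947/0.872 = 1.086
0.538 × 0.204 = 0.1098
R_total = 24.6 + 1.086 + 0.1098 = 25.8 ft²·°F·h/BTU
E = A × HDD × 24 / R = 297 × 4270 × 24 / 25.8 = 1180000 BTU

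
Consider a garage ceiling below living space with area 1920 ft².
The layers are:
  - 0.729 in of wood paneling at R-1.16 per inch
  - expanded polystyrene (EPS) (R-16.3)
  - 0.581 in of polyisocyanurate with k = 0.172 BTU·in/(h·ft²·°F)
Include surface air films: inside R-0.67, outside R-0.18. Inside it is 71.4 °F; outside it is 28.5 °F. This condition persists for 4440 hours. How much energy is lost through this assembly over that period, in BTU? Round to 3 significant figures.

17100000 BTU

0.729 × 1.16 = 0.8456
0.581/0.172 = 3.378
R_total = 0.67 + 0.8456 + 16.3 + 3.378 + 0.18 = 21.37 ft²·°F·h/BTU
Q = 1920 × (71.4 − 28.5) / 21.37 = 3854 BTU/h
E = 3854 × 4440 = 17110000 BTU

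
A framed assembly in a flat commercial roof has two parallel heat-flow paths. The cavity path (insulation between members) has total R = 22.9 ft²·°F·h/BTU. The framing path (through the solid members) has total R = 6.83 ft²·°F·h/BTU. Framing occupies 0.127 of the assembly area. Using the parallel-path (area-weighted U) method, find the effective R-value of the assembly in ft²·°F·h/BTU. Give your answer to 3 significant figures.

17.6 ft²·°F·h/BTU

U_eff = 0.873/22.9 + 0.127/6.83 = 0.03812 + 0.01859 = 0.05672
R_eff = 1/U_eff = 17.63 ft²·°F·h/BTU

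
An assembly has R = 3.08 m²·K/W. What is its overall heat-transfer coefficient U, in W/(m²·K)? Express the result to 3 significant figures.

0.325 W/(m²·K)

U = 1/R = 1/3.08 = 0.3247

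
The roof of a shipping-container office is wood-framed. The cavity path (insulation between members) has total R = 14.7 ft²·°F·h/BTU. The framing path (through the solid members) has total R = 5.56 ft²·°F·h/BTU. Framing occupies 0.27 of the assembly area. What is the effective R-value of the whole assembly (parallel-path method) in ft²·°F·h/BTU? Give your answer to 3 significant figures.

U_eff = 0.73/14.7 + 0.27/5.56 = 0.04966 + 0.04856 = 0.09822
R_eff = 1/U_eff = 10.18 ft²·°F·h/BTU

10.2 ft²·°F·h/BTU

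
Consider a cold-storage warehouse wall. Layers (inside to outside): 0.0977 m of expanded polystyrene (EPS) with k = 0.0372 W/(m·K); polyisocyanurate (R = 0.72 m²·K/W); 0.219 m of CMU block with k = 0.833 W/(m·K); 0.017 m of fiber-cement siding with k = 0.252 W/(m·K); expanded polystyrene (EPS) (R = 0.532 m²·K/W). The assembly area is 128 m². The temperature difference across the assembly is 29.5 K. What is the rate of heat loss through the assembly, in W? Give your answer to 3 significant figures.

0.0977/0.0372 = 2.626
0.219/0.833 = 0.2629
0.017/0.252 = 0.06746
R_total = 2.626 + 0.72 + 0.2629 + 0.06746 + 0.532 = 4.209 m²·K/W
Q = A·ΔT/R = 128 × 29.5 / 4.209 = 897.2 W

897 W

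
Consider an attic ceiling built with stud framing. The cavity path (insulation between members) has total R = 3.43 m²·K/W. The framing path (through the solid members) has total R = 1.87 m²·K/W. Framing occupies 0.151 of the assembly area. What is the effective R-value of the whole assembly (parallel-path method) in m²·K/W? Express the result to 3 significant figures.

3.05 m²·K/W

U_eff = 0.849/3.43 + 0.151/1.87 = 0.2475 + 0.08075 = 0.3283
R_eff = 1/U_eff = 3.046 m²·K/W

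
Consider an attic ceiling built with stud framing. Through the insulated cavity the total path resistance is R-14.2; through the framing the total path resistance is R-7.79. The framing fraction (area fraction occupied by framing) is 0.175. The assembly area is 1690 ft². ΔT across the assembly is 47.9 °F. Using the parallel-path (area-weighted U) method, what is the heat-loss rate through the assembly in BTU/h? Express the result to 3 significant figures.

U_eff = 0.825/14.2 + 0.175/7.79 = 0.0581 + 0.02246 = 0.08056
R_eff = 1/U_eff = 12.41 ft²·°F·h/BTU
Q = 1690 × 47.9 / 12.41 = 6522 BTU/h

6520 BTU/h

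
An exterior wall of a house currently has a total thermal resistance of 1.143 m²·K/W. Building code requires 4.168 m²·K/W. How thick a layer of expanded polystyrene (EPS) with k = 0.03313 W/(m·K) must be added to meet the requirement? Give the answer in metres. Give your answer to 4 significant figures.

0.1002 m

ΔR = 4.168 − 1.143 = 3.025 m²·K/W
L = ΔR × k = 3.025 × 0.03313 = 0.10022 m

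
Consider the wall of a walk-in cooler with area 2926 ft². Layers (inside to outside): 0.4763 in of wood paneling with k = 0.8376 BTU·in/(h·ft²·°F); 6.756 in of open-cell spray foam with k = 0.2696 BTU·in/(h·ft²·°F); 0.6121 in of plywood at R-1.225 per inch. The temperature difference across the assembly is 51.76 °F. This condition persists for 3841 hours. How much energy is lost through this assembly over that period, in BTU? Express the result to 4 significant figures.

0.4763/0.8376 = 0.56865
6.756/0.2696 = 25.059
0.6121 × 1.225 = 0.74982
R_total = 0.56865 + 25.059 + 0.74982 = 26.378 ft²·°F·h/BTU
Q = 2926 × 51.76 / 26.378 = 5741.6 BTU/h
E = 5741.6 × 3841 = 22053000 BTU

22050000 BTU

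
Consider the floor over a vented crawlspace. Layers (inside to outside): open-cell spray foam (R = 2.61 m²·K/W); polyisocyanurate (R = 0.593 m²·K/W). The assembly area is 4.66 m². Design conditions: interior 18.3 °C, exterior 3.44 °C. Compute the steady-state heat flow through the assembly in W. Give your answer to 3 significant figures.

21.6 W

R_total = 2.61 + 0.593 = 3.203 m²·K/W
Q = A·ΔT/R = 4.66 × (18.3 − 3.44) / 3.203 = 21.62 W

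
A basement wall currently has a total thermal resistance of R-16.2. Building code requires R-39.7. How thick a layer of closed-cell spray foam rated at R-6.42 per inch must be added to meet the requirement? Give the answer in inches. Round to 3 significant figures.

3.66 in

ΔR = 39.7 − 16.2 = 23.5 ft²·°F·h/BTU
L = ΔR / (R/in) = 23.5/6.42 = 3.66 in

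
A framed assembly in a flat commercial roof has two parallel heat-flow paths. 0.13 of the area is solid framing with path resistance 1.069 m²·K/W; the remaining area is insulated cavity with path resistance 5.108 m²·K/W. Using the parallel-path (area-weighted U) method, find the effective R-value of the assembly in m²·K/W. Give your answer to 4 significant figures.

U_eff = 0.87/5.108 + 0.13/1.069 = 0.17032 + 0.12161 = 0.29193
R_eff = 1/U_eff = 3.4255 m²·K/W

3.425 m²·K/W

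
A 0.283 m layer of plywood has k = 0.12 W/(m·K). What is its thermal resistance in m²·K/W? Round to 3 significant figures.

R = L/k = 0.283/0.12 = 2.358 m²·K/W

2.36 m²·K/W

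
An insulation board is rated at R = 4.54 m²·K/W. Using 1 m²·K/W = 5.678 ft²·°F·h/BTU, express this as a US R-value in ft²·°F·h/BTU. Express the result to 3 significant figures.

25.8 ft²·°F·h/BTU

R_US = 4.54 × 5.678 = 25.78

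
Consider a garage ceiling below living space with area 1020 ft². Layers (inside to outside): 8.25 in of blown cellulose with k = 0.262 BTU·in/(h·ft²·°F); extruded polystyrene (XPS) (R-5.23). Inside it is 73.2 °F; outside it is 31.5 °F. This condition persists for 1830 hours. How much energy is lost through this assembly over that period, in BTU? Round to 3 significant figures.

8.25/0.262 = 31.49
R_total = 31.49 + 5.23 = 36.72 ft²·°F·h/BTU
Q = 1020 × (73.2 − 31.5) / 36.72 = 1158 BTU/h
E = 1158 × 1830 = 2120000 BTU

2120000 BTU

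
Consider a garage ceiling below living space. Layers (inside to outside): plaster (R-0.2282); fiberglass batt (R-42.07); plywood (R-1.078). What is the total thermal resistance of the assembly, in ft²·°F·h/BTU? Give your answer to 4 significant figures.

R_total = 0.2282 + 42.07 + 1.078 = 43.376 ft²·°F·h/BTU

43.38 ft²·°F·h/BTU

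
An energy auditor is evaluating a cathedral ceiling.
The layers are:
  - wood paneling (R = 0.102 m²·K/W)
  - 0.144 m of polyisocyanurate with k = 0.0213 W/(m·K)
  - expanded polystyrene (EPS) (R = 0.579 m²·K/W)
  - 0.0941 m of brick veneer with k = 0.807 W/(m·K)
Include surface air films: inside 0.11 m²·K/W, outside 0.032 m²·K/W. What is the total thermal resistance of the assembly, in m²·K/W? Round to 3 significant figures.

0.144/0.0213 = 6.761
0.0941/0.807 = 0.1166
R_total = 0.11 + 0.102 + 6.761 + 0.579 + 0.1166 + 0.032 = 7.7 m²·K/W

7.70 m²·K/W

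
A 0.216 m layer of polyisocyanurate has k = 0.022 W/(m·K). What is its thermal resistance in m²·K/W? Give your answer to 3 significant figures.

9.82 m²·K/W

R = L/k = 0.216/0.022 = 9.818 m²·K/W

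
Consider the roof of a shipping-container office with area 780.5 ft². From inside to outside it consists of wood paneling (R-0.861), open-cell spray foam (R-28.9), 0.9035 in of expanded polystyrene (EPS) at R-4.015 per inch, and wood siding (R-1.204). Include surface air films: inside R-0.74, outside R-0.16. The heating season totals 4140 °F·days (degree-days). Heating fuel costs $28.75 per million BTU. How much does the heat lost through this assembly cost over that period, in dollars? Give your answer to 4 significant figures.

0.9035 × 4.015 = 3.6276
R_total = 0.74 + 0.861 + 28.9 + 3.6276 + 1.204 + 0.16 = 35.493 ft²·°F·h/BTU
E = A × HDD × 24 / R = 780.5 × 4140 × 24 / 35.493 = 2185000 BTU
Cost = 2185000/10⁶ × 28.75 = $62.818

62.82 dollars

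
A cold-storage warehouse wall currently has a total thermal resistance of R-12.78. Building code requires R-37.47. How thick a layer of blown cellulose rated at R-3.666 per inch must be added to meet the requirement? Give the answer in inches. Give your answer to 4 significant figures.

6.735 in

ΔR = 37.47 − 12.78 = 24.69 ft²·°F·h/BTU
L = ΔR / (R/in) = 24.69/3.666 = 6.7349 in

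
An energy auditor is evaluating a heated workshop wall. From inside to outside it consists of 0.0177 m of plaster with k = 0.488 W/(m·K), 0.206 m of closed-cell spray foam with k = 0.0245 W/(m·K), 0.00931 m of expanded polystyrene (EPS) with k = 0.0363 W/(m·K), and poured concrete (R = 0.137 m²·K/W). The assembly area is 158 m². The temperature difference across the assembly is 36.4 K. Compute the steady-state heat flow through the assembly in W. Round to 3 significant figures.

651 W

0.0177/0.488 = 0.03627
0.206/0.0245 = 8.408
0.00931/0.0363 = 0.2565
R_total = 0.03627 + 8.408 + 0.2565 + 0.137 = 8.838 m²·K/W
Q = A·ΔT/R = 158 × 36.4 / 8.838 = 650.7 W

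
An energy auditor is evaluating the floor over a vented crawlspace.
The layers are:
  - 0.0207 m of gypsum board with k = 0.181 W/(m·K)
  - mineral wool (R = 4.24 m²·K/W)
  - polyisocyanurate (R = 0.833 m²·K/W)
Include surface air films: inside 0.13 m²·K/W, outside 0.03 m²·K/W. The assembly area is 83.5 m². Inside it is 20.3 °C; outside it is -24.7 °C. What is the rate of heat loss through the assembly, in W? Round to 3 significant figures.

0.0207/0.181 = 0.1144
R_total = 0.13 + 0.1144 + 4.24 + 0.833 + 0.03 = 5.347 m²·K/W
Q = A·ΔT/R = 83.5 × (20.3 − (-24.7)) / 5.347 = 702.7 W

703 W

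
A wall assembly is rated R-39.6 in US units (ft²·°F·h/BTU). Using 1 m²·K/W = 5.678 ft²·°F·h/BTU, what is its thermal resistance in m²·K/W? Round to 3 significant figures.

R_SI = 39.6/5.678 = 6.974

6.97 m²·K/W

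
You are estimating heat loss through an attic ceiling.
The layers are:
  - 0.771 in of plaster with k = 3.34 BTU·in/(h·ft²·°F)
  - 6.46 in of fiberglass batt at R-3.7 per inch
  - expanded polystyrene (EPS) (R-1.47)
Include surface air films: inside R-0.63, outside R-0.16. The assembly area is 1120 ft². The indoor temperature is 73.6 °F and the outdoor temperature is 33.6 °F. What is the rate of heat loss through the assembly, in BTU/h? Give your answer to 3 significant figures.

0.771/3.34 = 0.2308
6.46 × 3.7 = 23.9
R_total = 0.63 + 0.2308 + 23.9 + 1.47 + 0.16 = 26.39 ft²·°F·h/BTU
Q = A·ΔT/R = 1120 × (73.6 − 33.6) / 26.39 = 1697 BTU/h

1700 BTU/h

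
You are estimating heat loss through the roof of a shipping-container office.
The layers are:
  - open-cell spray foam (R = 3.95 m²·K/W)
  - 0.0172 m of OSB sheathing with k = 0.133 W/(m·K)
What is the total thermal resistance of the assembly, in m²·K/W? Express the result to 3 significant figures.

4.08 m²·K/W

0.0172/0.133 = 0.1293
R_total = 3.95 + 0.1293 = 4.079 m²·K/W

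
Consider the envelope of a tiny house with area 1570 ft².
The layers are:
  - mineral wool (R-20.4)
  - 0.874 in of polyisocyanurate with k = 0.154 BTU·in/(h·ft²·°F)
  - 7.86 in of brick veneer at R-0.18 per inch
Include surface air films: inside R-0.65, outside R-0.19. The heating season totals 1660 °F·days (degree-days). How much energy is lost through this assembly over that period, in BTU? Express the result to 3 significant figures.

2210000 BTU

0.874/0.154 = 5.675
7.86 × 0.18 = 1.415
R_total = 0.65 + 20.4 + 5.675 + 1.415 + 0.19 = 28.33 ft²·°F·h/BTU
E = A × HDD × 24 / R = 1570 × 1660 × 24 / 28.33 = 2208000 BTU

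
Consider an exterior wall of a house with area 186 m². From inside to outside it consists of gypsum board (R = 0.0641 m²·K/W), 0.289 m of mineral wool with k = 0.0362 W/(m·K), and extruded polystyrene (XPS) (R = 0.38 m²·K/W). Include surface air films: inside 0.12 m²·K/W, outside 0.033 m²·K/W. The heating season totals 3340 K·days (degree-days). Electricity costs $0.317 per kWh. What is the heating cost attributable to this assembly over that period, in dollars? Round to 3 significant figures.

0.289/0.0362 = 7.983
R_total = 0.12 + 0.0641 + 7.983 + 0.38 + 0.033 = 8.581 m²·K/W
E = A × HDD × 24 / R / 1000 = 186 × 3340 × 24 / 8.581 / 1000 = 1738 kWh
Cost = 1738 × 0.317 = $550.8

551 dollars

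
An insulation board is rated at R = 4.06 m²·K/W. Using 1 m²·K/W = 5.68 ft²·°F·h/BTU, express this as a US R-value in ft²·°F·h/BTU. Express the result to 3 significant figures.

23.1 ft²·°F·h/BTU

R_US = 4.06 × 5.68 = 23.06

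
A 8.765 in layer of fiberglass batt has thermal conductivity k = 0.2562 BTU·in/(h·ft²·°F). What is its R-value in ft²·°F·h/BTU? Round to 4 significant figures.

34.21 ft²·°F·h/BTU

R = L/k = 8.765/0.2562 = 34.212 ft²·°F·h/BTU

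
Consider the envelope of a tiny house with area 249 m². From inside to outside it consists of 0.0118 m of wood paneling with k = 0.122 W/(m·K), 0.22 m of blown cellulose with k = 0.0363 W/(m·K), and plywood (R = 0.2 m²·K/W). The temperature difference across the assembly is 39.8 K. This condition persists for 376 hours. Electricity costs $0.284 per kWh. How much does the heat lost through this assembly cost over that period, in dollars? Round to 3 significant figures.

0.0118/0.122 = 0.09672
0.22/0.0363 = 6.061
R_total = 0.09672 + 6.061 + 0.2 = 6.357 m²·K/W
Q = 249 × 39.8 / 6.357 = 1559 W
E = 1559 W × 376 h / 1000 = 586.1 kWh
Cost = 586.1 × 0.284 = $166.5

166 dollars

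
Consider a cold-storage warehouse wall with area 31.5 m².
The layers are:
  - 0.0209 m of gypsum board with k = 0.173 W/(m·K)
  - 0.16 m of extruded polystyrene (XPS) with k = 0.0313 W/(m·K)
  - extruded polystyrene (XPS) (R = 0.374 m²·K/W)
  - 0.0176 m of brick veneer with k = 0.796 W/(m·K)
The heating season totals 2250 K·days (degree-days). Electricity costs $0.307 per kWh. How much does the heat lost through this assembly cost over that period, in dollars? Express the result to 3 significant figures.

0.0209/0.173 = 0.1208
0.16/0.0313 = 5.112
0.0176/0.796 = 0.02211
R_total = 0.1208 + 5.112 + 0.374 + 0.02211 = 5.629 m²·K/W
E = A × HDD × 24 / R / 1000 = 31.5 × 2250 × 24 / 5.629 / 1000 = 302.2 kWh
Cost = 302.2 × 0.307 = $92.78

92.8 dollars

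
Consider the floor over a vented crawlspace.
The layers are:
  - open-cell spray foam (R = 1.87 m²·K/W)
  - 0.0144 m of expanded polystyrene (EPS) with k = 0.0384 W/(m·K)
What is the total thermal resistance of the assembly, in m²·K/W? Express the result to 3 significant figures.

2.25 m²·K/W

0.0144/0.0384 = 0.375
R_total = 1.87 + 0.375 = 2.245 m²·K/W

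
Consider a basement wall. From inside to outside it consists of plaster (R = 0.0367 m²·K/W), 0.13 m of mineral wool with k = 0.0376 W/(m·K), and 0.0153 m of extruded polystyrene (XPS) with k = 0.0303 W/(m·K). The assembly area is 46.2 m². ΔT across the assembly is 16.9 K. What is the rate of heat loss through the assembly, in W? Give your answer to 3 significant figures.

195 W

0.13/0.0376 = 3.457
0.0153/0.0303 = 0.505
R_total = 0.0367 + 3.457 + 0.505 = 3.999 m²·K/W
Q = A·ΔT/R = 46.2 × 16.9 / 3.999 = 195.2 W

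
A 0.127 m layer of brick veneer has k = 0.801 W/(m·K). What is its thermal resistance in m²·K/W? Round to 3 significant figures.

0.159 m²·K/W

R = L/k = 0.127/0.801 = 0.1586 m²·K/W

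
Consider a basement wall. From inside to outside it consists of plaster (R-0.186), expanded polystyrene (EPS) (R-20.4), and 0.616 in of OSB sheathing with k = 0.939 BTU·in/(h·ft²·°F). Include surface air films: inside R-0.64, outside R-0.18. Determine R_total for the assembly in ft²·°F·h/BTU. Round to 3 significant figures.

0.616/0.939 = 0.656
R_total = 0.64 + 0.186 + 20.4 + 0.656 + 0.18 = 22.06 ft²·°F·h/BTU

22.1 ft²·°F·h/BTU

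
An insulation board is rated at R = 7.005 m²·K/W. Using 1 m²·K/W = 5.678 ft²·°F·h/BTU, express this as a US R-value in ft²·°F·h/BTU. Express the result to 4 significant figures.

39.77 ft²·°F·h/BTU

R_US = 7.005 × 5.678 = 39.774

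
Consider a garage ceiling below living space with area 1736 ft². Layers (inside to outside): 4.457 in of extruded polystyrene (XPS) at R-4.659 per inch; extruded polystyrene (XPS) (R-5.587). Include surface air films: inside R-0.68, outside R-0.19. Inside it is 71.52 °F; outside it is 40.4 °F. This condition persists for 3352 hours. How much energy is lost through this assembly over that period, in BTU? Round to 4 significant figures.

6652000 BTU

4.457 × 4.659 = 20.765
R_total = 0.68 + 20.765 + 5.587 + 0.19 = 27.222 ft²·°F·h/BTU
Q = 1736 × (71.52 − 40.4) / 27.222 = 1984.6 BTU/h
E = 1984.6 × 3352 = 6652300 BTU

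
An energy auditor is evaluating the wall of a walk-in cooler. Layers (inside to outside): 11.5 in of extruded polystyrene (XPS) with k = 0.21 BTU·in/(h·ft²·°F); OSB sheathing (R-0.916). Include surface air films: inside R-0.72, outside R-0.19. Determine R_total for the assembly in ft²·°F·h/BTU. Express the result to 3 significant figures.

11.5/0.21 = 54.76
R_total = 0.72 + 54.76 + 0.916 + 0.19 = 56.59 ft²·°F·h/BTU

56.6 ft²·°F·h/BTU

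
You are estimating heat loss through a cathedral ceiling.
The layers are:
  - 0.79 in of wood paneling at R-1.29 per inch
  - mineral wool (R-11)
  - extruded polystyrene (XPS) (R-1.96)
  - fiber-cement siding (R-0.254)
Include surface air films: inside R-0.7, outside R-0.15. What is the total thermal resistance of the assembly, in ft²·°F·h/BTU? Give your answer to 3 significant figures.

15.1 ft²·°F·h/BTU

0.79 × 1.29 = 1.019
R_total = 0.7 + 1.019 + 11 + 1.96 + 0.254 + 0.15 = 15.08 ft²·°F·h/BTU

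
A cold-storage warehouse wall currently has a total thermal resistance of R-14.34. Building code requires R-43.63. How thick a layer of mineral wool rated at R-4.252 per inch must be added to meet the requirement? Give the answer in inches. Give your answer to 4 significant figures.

6.889 in

ΔR = 43.63 − 14.34 = 29.29 ft²·°F·h/BTU
L = ΔR / (R/in) = 29.29/4.252 = 6.8885 in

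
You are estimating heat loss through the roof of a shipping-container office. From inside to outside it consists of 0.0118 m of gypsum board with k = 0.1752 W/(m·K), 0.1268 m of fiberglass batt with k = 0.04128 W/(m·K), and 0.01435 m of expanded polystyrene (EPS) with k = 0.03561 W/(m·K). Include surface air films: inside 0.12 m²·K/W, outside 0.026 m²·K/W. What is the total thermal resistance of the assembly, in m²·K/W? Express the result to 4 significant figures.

3.688 m²·K/W

0.0118/0.1752 = 0.067352
0.1268/0.04128 = 3.0717
0.01435/0.03561 = 0.40298
R_total = 0.12 + 0.067352 + 3.0717 + 0.40298 + 0.026 = 3.688 m²·K/W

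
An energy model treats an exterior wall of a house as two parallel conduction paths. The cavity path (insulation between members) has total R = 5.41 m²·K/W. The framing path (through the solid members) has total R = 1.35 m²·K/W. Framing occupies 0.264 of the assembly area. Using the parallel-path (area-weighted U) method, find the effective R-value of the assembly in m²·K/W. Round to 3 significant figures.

3.02 m²·K/W

U_eff = 0.736/5.41 + 0.264/1.35 = 0.136 + 0.1956 = 0.3316
R_eff = 1/U_eff = 3.016 m²·K/W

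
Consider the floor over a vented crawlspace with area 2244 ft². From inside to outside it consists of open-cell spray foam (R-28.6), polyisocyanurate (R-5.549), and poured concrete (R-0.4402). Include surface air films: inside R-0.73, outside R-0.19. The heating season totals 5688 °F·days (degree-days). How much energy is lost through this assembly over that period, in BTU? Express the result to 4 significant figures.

R_total = 0.73 + 28.6 + 5.549 + 0.4402 + 0.19 = 35.509 ft²·°F·h/BTU
E = A × HDD × 24 / R = 2244 × 5688 × 24 / 35.509 = 8626900 BTU

8627000 BTU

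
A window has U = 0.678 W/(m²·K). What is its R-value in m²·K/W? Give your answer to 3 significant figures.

R = 1/U = 1/0.678 = 1.475

1.47 m²·K/W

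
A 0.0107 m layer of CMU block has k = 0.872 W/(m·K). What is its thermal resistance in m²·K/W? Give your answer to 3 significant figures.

R = L/k = 0.0107/0.872 = 0.01227 m²·K/W

0.0123 m²·K/W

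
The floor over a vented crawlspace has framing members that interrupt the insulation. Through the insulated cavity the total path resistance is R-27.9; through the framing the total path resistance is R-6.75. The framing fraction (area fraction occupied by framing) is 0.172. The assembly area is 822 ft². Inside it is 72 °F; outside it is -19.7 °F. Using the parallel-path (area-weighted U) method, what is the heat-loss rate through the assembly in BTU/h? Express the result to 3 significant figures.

U_eff = 0.828/27.9 + 0.172/6.75 = 0.02968 + 0.02548 = 0.05516
R_eff = 1/U_eff = 18.13 ft²·°F·h/BTU
Q = 822 × (72 − (-19.7)) / 18.13 = 4158 BTU/h

4160 BTU/h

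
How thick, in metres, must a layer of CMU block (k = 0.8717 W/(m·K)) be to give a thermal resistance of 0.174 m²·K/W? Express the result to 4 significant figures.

L = R·k = 0.174 × 0.8717 = 0.15168 m

0.1517 m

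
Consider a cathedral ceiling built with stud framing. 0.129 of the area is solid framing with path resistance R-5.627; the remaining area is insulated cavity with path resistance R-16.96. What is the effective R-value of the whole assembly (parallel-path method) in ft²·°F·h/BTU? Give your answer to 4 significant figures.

U_eff = 0.871/16.96 + 0.129/5.627 = 0.051356 + 0.022925 = 0.074281
R_eff = 1/U_eff = 13.462 ft²·°F·h/BTU

13.46 ft²·°F·h/BTU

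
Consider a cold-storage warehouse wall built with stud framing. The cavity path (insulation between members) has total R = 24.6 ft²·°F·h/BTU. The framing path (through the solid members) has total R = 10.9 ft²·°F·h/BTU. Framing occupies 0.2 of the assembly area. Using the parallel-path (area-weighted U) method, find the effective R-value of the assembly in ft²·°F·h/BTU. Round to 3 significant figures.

U_eff = 0.8/24.6 + 0.2/10.9 = 0.03252 + 0.01835 = 0.05087
R_eff = 1/U_eff = 19.66 ft²·°F·h/BTU

19.7 ft²·°F·h/BTU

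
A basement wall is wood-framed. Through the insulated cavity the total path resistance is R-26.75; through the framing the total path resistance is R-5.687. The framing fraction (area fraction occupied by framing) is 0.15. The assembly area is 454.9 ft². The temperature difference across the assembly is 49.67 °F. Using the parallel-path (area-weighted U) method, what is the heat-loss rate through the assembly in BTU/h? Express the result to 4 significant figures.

1314 BTU/h

U_eff = 0.85/26.75 + 0.15/5.687 = 0.031776 + 0.026376 = 0.058152
R_eff = 1/U_eff = 17.196 ft²·°F·h/BTU
Q = 454.9 × 49.67 / 17.196 = 1313.9 BTU/h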